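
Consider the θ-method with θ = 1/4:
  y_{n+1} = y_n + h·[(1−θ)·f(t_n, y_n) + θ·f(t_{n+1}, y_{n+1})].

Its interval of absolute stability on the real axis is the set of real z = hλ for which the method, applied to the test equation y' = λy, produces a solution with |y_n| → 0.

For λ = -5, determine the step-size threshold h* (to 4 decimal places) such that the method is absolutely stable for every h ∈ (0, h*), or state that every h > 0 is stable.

Set f=λy, z=hλ:
  y_{n+1} = y_n + z·[3/4·y_n + 1/4·y_{n+1}] ⇒ (1 − 1/4z)y_{n+1} = (1 + 3/4z)y_n
  ⇒ R(z) = (1 + 3/4z)/(1 − 1/4z).

Boundary: |R(x)|=1, x<0.
x=-1.49: |R|=0.0856
R=−1: 1+3/4x = −1+1/4x ⇒ -1/2x=2 ⇒ x=2/(-1/2)=-4.0000
Confirm numerically:
  x=-3.755: |R|=0.93681 <1
  x=-2.733: |R|=0.62364 <1
  x=-2.053: |R|=0.35668 <1
  x=-4.572: |R|=1.13346 >1
  x=-4.401: |R|=1.09546 >1
  x=-4.230: |R|=1.05589 >1
So |R|<1 on (-4.0000, 0).

(-4.0000,0); λ=-5 ⇒ h* = (4)/5 = 0.8000.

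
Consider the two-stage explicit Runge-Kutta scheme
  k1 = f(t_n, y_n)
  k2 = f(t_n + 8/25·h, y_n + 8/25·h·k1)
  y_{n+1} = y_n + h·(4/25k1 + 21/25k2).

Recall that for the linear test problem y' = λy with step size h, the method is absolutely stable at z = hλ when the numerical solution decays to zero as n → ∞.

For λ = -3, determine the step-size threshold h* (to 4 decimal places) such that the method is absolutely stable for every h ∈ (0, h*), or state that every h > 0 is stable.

With y'=λy (z=hλ):
  k1=λy_n ⇒ h·k1=z·y_n;  k2=λ(1+8/25z)y_n ⇒ h·k2=z(1+8/25z)y_n
  y_{n+1}/y_n = 1 + 4/25z + 21/25z(1+8/25z) = 1 + z + 168/625z²
  ⇒ R(z) = 1 + z + 168/625z².

Need |R(x)|<1, x<0.
x=-0.34: |R|=0.6911
R=1: x+168/625x²=0 ⇒ x=−625/168=-3.7202; min R=1−1/(4·168/625)=0.0699>−1
Confirm numerically:
  x=-3.298: |R|=0.62568 <1
  x=-3.116: |R|=0.49390 <1
  x=-2.182: |R|=0.09779 <1
  x=-3.956: |R|=1.25070 >1
  x=-3.889: |R|=1.17642 >1
Stable set (-3.7202, 0).

(-3.7202,0); λ=-3 ⇒ h* = (625/168)/3 = 1.2401.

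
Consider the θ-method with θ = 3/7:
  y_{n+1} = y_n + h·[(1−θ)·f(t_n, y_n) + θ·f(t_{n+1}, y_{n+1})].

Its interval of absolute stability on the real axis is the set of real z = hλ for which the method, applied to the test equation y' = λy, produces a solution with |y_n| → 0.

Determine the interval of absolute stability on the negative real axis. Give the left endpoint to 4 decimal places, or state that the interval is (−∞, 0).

Test eqn y'=λy, z=hλ:
  y_{n+1} = y_n + z·[4/7·y_n + 3/7·y_{n+1}] ⇒ (1 − 3/7z)y_{n+1} = (1 + 4/7z)y_n
  so R(z) = (1 + 4/7z)/(1 − 3/7z).

Boundary: |R(x)|=1, x<0.
x=-0.87: |R|=0.3663
R=−1: 1+4/7x = −1+3/7x ⇒ -1/7x=2 ⇒ x=2/(-1/7)=-14.0000
Confirm numerically:
  x=-13.705: |R|=0.99387 <1
  x=-13.573: |R|=0.99105 <1
  x=-10.726: |R|=0.91643 <1
  x=-9.142: |R|=0.85889 <1
  x=-14.036: |R|=1.00073 >1
  x=-14.032: |R|=1.00065 >1
Stable set (-14.0000, 0).

z∈(-14.0000,0).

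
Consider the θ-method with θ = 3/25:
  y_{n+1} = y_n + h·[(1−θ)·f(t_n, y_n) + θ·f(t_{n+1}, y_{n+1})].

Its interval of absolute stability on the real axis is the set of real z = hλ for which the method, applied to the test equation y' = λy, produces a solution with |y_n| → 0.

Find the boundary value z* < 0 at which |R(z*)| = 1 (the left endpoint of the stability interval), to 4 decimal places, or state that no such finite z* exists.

z* = -2.6316.

On y'=λy, z=hλ:
  y_{n+1} = y_n + z·[22/25·y_n + 3/25·y_{n+1}] ⇒ (1 − 3/25z)y_{n+1} = (1 + 22/25z)y_n
  so R(z) = (1 + 22/25z)/(1 − 3/25z).

Need |R(x)|<1, x<0.
x=-0.8: |R|=0.2701
R=−1: 1+22/25x = −1+3/25x ⇒ -19/25x=2 ⇒ x=2/(-19/25)=-2.6316
Confirm numerically:
  x=-1.706: |R|=0.41610 <1
  x=-1.689: |R|=0.40436 <1
  x=-1.632: |R|=0.36473 <1
  x=-1.167: |R|=0.02365 <1
  x=-2.809: |R|=1.10085 >1
  x=-2.773: |R|=1.08064 >1
  x=-2.715: |R|=1.04782 >1
Interval (-2.6316, 0).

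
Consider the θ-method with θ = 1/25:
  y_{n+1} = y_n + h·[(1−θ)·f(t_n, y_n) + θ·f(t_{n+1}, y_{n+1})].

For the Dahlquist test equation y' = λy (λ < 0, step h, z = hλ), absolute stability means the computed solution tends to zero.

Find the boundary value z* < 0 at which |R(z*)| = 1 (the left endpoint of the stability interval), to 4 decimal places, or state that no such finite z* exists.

z* = -2.1739.

On y'=λy, z=hλ:
  y_{n+1} = y_n + z·[24/25·y_n + 1/25·y_{n+1}] ⇒ (1 − 1/25z)y_{n+1} = (1 + 24/25z)y_n
  R(z) = (1 + 24/25z)/(1 − 1/25z).

Solve |R(x)|<1 on ℝ⁻.
x=-0.66: |R|=0.3570
R=−1: 1+24/25x = −1+1/25x ⇒ -23/25x=2 ⇒ x=2/(-23/25)=-2.1739
Confirm numerically:
  x=-1.713: |R|=0.60315 <1
  x=-1.611: |R|=0.51347 <1
  x=-1.604: |R|=0.50729 <1
  x=-2.751: |R|=1.47829 >1
  x=-2.343: |R|=1.14223 >1
  x=-2.233: |R|=1.04990 >1
Stable set (-2.1739, 0).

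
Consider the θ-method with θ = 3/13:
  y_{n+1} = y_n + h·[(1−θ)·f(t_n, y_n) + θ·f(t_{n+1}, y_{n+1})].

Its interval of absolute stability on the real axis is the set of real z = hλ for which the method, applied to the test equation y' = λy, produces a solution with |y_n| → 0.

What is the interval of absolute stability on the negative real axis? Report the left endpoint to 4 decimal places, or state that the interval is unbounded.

z∈(-3.7143,0).

On y'=λy, z=hλ:
  y_{n+1} = y_n + z·[10/13·y_n + 3/13·y_{n+1}] ⇒ (1 − 3/13z)y_{n+1} = (1 + 10/13z)y_n
  Hence R(z) = (1 + 10/13z)/(1 − 3/13z).

Boundary: |R(x)|=1, x<0.
x=-0.57: |R|=0.4963
R=−1: 1+10/13x = −1+3/13x ⇒ -7/13x=2 ⇒ x=2/(-7/13)=-3.7143
Confirm numerically:
  x=-3.591: |R|=0.96370 <1
  x=-2.436: |R|=0.55939 <1
  x=-1.630: |R|=0.18446 <1
  x=-4.119: |R|=1.11172 >1
  x=-3.857: |R|=1.04066 >1
  x=-3.850: |R|=1.03870 >1
Stable set (-3.7143, 0).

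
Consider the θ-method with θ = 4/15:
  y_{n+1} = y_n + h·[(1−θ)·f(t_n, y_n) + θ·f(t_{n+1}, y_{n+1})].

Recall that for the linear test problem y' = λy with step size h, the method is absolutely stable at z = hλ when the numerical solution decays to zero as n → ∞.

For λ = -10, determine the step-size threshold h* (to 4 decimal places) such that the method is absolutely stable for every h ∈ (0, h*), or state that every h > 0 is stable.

With y'=λy (z=hλ):
  y_{n+1} = y_n + z·[11/15·y_n + 4/15·y_{n+1}] ⇒ (1 − 4/15z)y_{n+1} = (1 + 11/15z)y_n
  Hence R(z) = (1 + 11/15z)/(1 − 4/15z).

Need |R(x)|<1, x<0.
x=-1.31: |R|=0.0292
R=−1: 1+11/15x = −1+4/15x ⇒ -7/15x=2 ⇒ x=2/(-7/15)=-4.2857
Confirm numerically:
  x=-3.733: |R|=0.87074 <1
  x=-2.790: |R|=0.59977 <1
  x=-1.969: |R|=0.29109 <1
  x=-4.843: |R|=1.11349 >1
  x=-4.661: |R|=1.07808 >1
  x=-4.496: |R|=1.04463 >1
So |R|<1 on (-4.2857, 0).

(-4.2857,0); λ=-10 ⇒ h* = (30/7)/10 = 0.4286.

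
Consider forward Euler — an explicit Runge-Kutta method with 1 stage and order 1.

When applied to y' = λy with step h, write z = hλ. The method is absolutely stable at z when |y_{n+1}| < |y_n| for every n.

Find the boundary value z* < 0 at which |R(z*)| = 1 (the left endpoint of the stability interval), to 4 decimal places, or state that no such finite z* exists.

left endpoint -2.0000.

Test eqn y'=λy, z=hλ:
  order 1, 1-stage ⇒ R(z)=1+z
  (e.g. R(-1.65)=-0.65000, |R|=0.65000)

Need |R(x)|<1, x<0.
x=-1.65: |R|=0.6500
|R(-2.23)|=1.2300 |R(-2.05)|=1.0500 |R(-1.85)|=0.8500
Bisect:
  x_lo=-2.4426 |R|=1.4426  x_hi=-0.0675 |R|=0.9325
  mid=-1.25502 |R|=0.25502 →hi
  mid=-1.84881 |R|=0.84881 →hi
  mid=-2.14570 |R|=1.14570 →lo
  mid=-1.99725 |R|=0.99725 →hi
  mid=-2.07148 |R|=1.07148 →lo
  mid=-2.03437 |R|=1.03437 →lo
  mid=-2.01581 |R|=1.01581 →lo
  mid=-2.00653 |R|=1.00653 →lo
  mid=-2.00189 |R|=1.00189 →lo
  mid=-1.99957 |R|=0.99957 →hi
  ...
  [-2.00001,-1.99986] ⇒ x*=-2.0000
Stable set (-2.0000, 0).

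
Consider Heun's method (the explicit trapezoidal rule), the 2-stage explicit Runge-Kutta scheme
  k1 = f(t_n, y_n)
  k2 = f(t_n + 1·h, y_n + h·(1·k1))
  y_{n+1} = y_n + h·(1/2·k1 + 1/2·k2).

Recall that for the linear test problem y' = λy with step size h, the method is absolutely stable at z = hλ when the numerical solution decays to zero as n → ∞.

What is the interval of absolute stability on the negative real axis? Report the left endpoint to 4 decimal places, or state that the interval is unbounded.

With y'=λy (z=hλ):
  order 2, 2-stage ⇒ R(z)=1+z+z^2/2
  (e.g. R(-0.98)=0.50020, |R|=0.50020)

Need |R(x)|<1, x<0.
x=-0.98: |R|=0.5002
|R(-2.18)|=1.1962 |R(-1.94)|=0.9418 |R(-1.65)|=0.7112
Bisect:
  x_lo=-2.4174 |R|=1.5045  x_hi=-0.3912 |R|=0.6853
  mid=-1.40431 |R|=0.58173 →hi
  mid=-1.91086 |R|=0.91483 →hi
  mid=-2.16414 |R|=1.17761 →lo
  mid=-2.03750 |R|=1.03820 →lo
  mid=-1.97418 |R|=0.97451 →hi
  mid=-2.00584 |R|=1.00586 →lo
  mid=-1.99001 |R|=0.99006 →hi
  mid=-1.99792 |R|=0.99793 →hi
  ...
  [-2.00003,-1.99990] ⇒ x*=-2.0000
Interval (-2.0000, 0).

(-2.0000, 0).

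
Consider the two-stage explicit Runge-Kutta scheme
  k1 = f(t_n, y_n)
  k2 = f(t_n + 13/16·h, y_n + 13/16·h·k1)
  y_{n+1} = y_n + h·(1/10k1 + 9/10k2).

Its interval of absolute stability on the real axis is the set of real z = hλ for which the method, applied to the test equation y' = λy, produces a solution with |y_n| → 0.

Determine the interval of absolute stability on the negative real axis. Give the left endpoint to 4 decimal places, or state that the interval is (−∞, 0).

z∈(-1.3675,0).

With y'=λy (z=hλ):
  k1=λy_n ⇒ h·k1=z·y_n;  k2=λ(1+13/16z)y_n ⇒ h·k2=z(1+13/16z)y_n
  y_{n+1}/y_n = 1 + 1/10z + 9/10z(1+13/16z) = 1 + z + 117/160z²
  so R(z) = 1 + z + 117/160z².

Solve |R(x)|<1 on ℝ⁻.
x=-1.3: |R|=0.9358
R=1: x+117/160x²=0 ⇒ x=−160/117=-1.3675; min R=1−1/(4·117/160)=0.6581>−1
Confirm numerically:
  x=-1.114: |R|=0.79348 <1
  x=-1.027: |R|=0.74427 <1
  x=-0.977: |R|=0.72100 <1
  x=-0.653: |R|=0.65881 <1
  x=-1.941: |R|=1.81397 >1
  x=-1.440: |R|=1.07632 >1
Interval (-1.3675, 0).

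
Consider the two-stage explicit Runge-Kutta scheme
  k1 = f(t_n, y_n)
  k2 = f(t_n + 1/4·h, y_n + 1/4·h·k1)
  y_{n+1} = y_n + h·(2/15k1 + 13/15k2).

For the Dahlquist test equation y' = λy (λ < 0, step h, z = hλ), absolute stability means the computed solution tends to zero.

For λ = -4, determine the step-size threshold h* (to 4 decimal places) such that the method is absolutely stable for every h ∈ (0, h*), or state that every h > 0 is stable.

(-4.6154,0); λ=-4 ⇒ h* = (60/13)/4 = 1.1538.

Test eqn y'=λy, z=hλ:
  k1=λy_n ⇒ h·k1=z·y_n;  k2=λ(1+1/4z)y_n ⇒ h·k2=z(1+1/4z)y_n
  y_{n+1}/y_n = 1 + 2/15z + 13/15z(1+1/4z) = 1 + z + 13/60z²
  ⇒ R(z) = 1 + z + 13/60z².

Boundary: |R(x)|=1, x<0.
x=-1.43: |R|=0.0131
R=1: x+13/60x²=0 ⇒ x=−60/13=-4.6154; min R=1−1/(4·13/60)=-0.1538>−1
Confirm numerically:
  x=-3.565: |R|=0.18867 <1
  x=-2.938: |R|=0.06777 <1
  x=-2.487: |R|=0.14688 <1
  x=-2.258: |R|=0.15331 <1
  x=-5.214: |R|=1.67626 >1
  x=-5.200: |R|=1.65867 >1
  x=-4.660: |R|=1.04505 >1
So |R|<1 on (-4.6154, 0).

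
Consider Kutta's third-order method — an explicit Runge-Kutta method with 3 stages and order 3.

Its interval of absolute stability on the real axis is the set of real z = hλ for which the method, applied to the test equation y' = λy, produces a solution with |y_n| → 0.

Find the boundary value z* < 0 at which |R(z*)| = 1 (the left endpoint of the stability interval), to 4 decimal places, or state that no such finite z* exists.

Set f=λy, z=hλ:
  order 3, 3-stage ⇒ R(z)=1+z+z^2/2+z^3/6
  (e.g. R(-1.7)=-0.07383, |R|=0.07383)

Find x<0 with |R(x)|<1.
x=-1.7: |R|=0.0738
|R(-2.8)|=1.5387 |R(-2.05)|=0.3846 |R(-1.41)|=0.1168
Bisect:
  x_lo=-3.0281 |R|=2.0711  x_hi=-0.3821 |R|=0.6816
  mid=-1.70510 |R|=0.07764 →hi
  mid=-2.36662 |R|=0.77537 →hi
  mid=-2.69738 |R|=1.33040 →lo
  mid=-2.53200 |R|=1.03193 →lo
  mid=-2.44931 |R|=0.89870 →hi
  mid=-2.49065 |R|=0.96404 →hi
  mid=-2.51132 |R|=0.99766 →hi
  mid=-2.52166 |R|=1.01472 →lo
  mid=-2.51649 |R|=1.00617 →lo
  ...
  [-2.51278,-2.51262] ⇒ x*=-2.5127
Interval (-2.5127, 0).

left endpoint -2.5127.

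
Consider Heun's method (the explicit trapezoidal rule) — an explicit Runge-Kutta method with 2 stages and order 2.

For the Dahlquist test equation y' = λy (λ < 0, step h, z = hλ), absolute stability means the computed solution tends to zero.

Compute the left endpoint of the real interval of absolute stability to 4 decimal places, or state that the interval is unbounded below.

z* = -2.0000.

Set f=λy, z=hλ:
  order 2, 2-stage ⇒ R(z)=1+z+z^2/2
  (e.g. R(-1.24)=0.52880, |R|=0.52880)

Need |R(x)|<1, x<0.
x=-1.24: |R|=0.5288
|R(-1.85)|=0.8613 |R(-1.36)|=0.5648 |R(-0.95)|=0.5012
Bisect:
  x_lo=-2.4280 |R|=1.5196  x_hi=-0.3620 |R|=0.7035
  mid=-1.39502 |R|=0.57802 →hi
  mid=-1.91152 |R|=0.91543 →hi
  mid=-2.16977 |R|=1.18418 →lo
  mid=-2.04064 |R|=1.04147 →lo
  mid=-1.97608 |R|=0.97637 →hi
  mid=-2.00836 |R|=1.00840 →lo
  mid=-1.99222 |R|=0.99225 →hi
  ...
  [-2.00004,-1.99991] ⇒ x*=-2.0000
So |R|<1 on (-2.0000, 0).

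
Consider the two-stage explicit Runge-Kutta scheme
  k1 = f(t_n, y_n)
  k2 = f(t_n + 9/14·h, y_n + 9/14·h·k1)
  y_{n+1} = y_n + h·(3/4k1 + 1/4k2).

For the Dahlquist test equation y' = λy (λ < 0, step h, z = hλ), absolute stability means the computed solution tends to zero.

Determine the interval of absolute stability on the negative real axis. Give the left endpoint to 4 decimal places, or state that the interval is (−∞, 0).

With y'=λy (z=hλ):
  k1=λy_n ⇒ h·k1=z·y_n;  k2=λ(1+9/14z)y_n ⇒ h·k2=z(1+9/14z)y_n
  y_{n+1}/y_n = 1 + 3/4z + 1/4z(1+9/14z) = 1 + z + 9/56z²
  so R(z) = 1 + z + 9/56z².

Boundary: |R(x)|=1, x<0.
x=-1.27: |R|=0.0108
R=1: x+9/56x²=0 ⇒ x=−56/9=-6.2222; min R=1−1/(4·9/56)=-0.5556>−1
Confirm numerically:
  x=-6.138: |R|=0.91692 <1
  x=-3.365: |R|=0.54520 <1
  x=-3.175: |R|=0.55490 <1
  x=-2.906: |R|=0.54879 <1
  x=-6.686: |R|=1.49835 >1
  x=-6.370: |R|=1.15129 >1
Stable set (-6.2222, 0).

(-6.2222, 0).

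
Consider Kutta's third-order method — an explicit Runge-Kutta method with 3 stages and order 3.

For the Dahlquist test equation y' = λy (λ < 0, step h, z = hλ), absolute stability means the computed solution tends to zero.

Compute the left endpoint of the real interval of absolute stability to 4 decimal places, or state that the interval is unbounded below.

With y'=λy (z=hλ):
  order 3, 3-stage ⇒ R(z)=1+z+z^2/2+z^3/6
  (e.g. R(-1.71)=-0.08132, |R|=0.08132)

Solve |R(x)|<1 on ℝ⁻.
x=-1.71: |R|=0.0813
|R(-2.38)|=0.7947 |R(-2.25)|=0.6172 |R(-1.49)|=0.0687
Bisect:
  x_lo=-3.2692 |R|=2.7487  x_hi=-0.2022 |R|=0.8168
  mid=-1.73571 |R|=0.10089 →hi
  mid=-2.50245 |R|=0.98315 →hi
  mid=-2.88582 |R|=1.72734 →lo
  mid=-2.69414 |R|=1.32412 →lo
  mid=-2.59829 |R|=1.14630 →lo
  mid=-2.55037 |R|=1.06295 →lo
  mid=-2.52641 |R|=1.02261 →lo
  mid=-2.51443 |R|=1.00277 →lo
  mid=-2.50844 |R|=0.99294 →hi
  ...
  [-2.51275,-2.51256] ⇒ x*=-2.5127
So |R|<1 on (-2.5127, 0).

left endpoint -2.5127.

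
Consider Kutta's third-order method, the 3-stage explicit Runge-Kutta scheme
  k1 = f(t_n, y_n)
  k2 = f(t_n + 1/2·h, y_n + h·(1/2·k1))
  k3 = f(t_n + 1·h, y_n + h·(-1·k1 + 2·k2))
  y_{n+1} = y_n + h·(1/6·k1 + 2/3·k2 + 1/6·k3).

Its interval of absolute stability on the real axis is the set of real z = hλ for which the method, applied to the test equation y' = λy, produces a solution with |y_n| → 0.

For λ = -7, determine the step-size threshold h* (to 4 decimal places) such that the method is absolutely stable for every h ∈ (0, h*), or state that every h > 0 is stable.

With y'=λy (z=hλ):
  order 3, 3-stage ⇒ R(z)=1+z+z^2/2+z^3/6
  (e.g. R(-0.32)=0.72574, |R|=0.72574)

Boundary: |R(x)|=1, x<0.
x=-0.32: |R|=0.7257
|R(-2.79)|=1.5176 |R(-1.74)|=0.1042 |R(-0.8)|=0.4347
Bisect:
  x_lo=-3.3454 |R|=2.9895  x_hi=-0.1577 |R|=0.8540
  mid=-1.75155 |R|=0.11319 →hi
  mid=-2.54846 |R|=1.05969 →lo
  mid=-2.15001 |R|=0.49515 →hi
  mid=-2.34923 |R|=0.75065 →hi
  mid=-2.44884 |R|=0.89798 →hi
  mid=-2.49865 |R|=0.97698 →hi
  mid=-2.52355 |R|=1.01786 →lo
  ...
  [-2.51285,-2.51266] ⇒ x*=-2.5127
Interval (-2.5127, 0).

(-2.5127,0); λ=-7 ⇒ h* = 0.3590.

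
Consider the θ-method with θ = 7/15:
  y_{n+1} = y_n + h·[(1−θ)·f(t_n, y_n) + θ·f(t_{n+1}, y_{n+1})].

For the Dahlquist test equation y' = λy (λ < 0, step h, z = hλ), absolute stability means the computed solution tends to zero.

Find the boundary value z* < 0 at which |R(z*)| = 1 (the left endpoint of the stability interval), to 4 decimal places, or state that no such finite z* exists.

With y'=λy (z=hλ):
  y_{n+1} = y_n + z·[8/15·y_n + 7/15·y_{n+1}] ⇒ (1 − 7/15z)y_{n+1} = (1 + 8/15z)y_n
  R(z) = (1 + 8/15z)/(1 − 7/15z).

Boundary: |R(x)|=1, x<0.
x=-0.93: |R|=0.3515
R=−1: 1+8/15x = −1+7/15x ⇒ -1/15x=2 ⇒ x=2/(-1/15)=-30.0000
Confirm numerically:
  x=-29.272: |R|=0.99669 <1
  x=-23.660: |R|=0.96490 <1
  x=-18.027: |R|=0.91520 <1
  x=-30.357: |R|=1.00157 >1
  x=-30.263: |R|=1.00116 >1
  x=-30.252: |R|=1.00111 >1
Stable set (-30.0000, 0).

left endpoint -30.0000.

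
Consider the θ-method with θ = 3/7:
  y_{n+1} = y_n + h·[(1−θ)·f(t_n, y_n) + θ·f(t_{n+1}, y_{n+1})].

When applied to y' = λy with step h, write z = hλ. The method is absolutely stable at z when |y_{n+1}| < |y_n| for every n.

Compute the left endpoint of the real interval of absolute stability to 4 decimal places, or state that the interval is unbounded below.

left endpoint -14.0000.

On y'=λy, z=hλ:
  y_{n+1} = y_n + z·[4/7·y_n + 3/7·y_{n+1}] ⇒ (1 − 3/7z)y_{n+1} = (1 + 4/7z)y_n
  ⇒ R(z) = (1 + 4/7z)/(1 − 3/7z).

Boundary: |R(x)|=1, x<0.
x=-0.63: |R|=0.5039
R=−1: 1+4/7x = −1+3/7x ⇒ -1/7x=2 ⇒ x=2/(-1/7)=-14.0000
Confirm numerically:
  x=-10.853: |R|=0.92045 <1
  x=-8.793: |R|=0.84400 <1
  x=-7.521: |R|=0.78084 <1
  x=-14.249: |R|=1.00501 >1
  x=-14.230: |R|=1.00463 >1
  x=-14.160: |R|=1.00323 >1
So |R|<1 on (-14.0000, 0).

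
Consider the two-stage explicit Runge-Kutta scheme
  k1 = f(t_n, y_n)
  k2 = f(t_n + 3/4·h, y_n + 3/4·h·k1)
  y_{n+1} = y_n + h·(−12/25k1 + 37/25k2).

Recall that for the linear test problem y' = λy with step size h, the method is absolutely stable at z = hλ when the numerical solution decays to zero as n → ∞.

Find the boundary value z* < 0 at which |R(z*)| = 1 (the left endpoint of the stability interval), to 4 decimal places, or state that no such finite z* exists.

On y'=λy, z=hλ:
  k1=λy_n ⇒ h·k1=z·y_n;  k2=λ(1+3/4z)y_n ⇒ h·k2=z(1+3/4z)y_n
  y_{n+1}/y_n = 1 − 12/25z + 37/25z(1+3/4z) = 1 + z + 111/100z²
  R(z) = 1 + z + 111/100z².

Need |R(x)|<1, x<0.
x=-0.91: |R|=1.0092
R=1: x+111/100x²=0 ⇒ x=−100/111=-0.9009; min R=1−1/(4·111/100)=0.7748>−1
Confirm numerically:
  x=-0.654: |R|=0.82076 <1
  x=-0.525: |R|=0.78094 <1
  x=-0.465: |R|=0.77501 <1
  x=-1.297: |R|=1.57025 >1
  x=-1.225: |R|=1.44069 >1
So |R|<1 on (-0.9009, 0).

z* = -0.9009.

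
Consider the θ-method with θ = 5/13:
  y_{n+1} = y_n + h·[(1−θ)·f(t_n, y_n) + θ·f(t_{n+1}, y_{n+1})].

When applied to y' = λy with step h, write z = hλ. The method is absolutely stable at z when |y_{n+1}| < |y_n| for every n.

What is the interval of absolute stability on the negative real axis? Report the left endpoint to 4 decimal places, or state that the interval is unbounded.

(-8.6667, 0).

On y'=λy, z=hλ:
  y_{n+1} = y_n + z·[8/13·y_n + 5/13·y_{n+1}] ⇒ (1 − 5/13z)y_{n+1} = (1 + 8/13z)y_n
  R(z) = (1 + 8/13z)/(1 − 5/13z).

Boundary: |R(x)|=1, x<0.
x=-1.63: |R|=0.0019
R=−1: 1+8/13x = −1+5/13x ⇒ -3/13x=2 ⇒ x=2/(-3/13)=-8.6667
Confirm numerically:
  x=-8.581: |R|=0.99540 <1
  x=-7.566: |R|=0.93504 <1
  x=-5.992: |R|=0.81322 <1
  x=-9.076: |R|=1.02103 >1
  x=-9.069: |R|=1.02069 >1
  x=-9.051: |R|=1.01979 >1
Stable set (-8.6667, 0).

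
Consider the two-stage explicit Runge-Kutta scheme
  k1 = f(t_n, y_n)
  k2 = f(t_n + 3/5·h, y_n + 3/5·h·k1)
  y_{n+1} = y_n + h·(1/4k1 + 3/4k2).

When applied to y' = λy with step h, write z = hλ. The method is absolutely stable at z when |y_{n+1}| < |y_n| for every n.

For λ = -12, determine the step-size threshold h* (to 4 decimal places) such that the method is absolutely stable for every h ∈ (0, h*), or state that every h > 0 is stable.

(-2.2222,0); λ=-12 ⇒ h* = (20/9)/12 = 0.1852.

Set f=λy, z=hλ:
  k1=λy_n ⇒ h·k1=z·y_n;  k2=λ(1+3/5z)y_n ⇒ h·k2=z(1+3/5z)y_n
  y_{n+1}/y_n = 1 + 1/4z + 3/4z(1+3/5z) = 1 + z + 9/20z²
  ⇒ R(z) = 1 + z + 9/20z².

Need |R(x)|<1, x<0.
x=-0.37: |R|=0.6916
R=1: x+9/20x²=0 ⇒ x=−20/9=-2.2222; min R=1−1/(4·9/20)=0.4444>−1
Confirm numerically:
  x=-2.197: |R|=0.97506 <1
  x=-1.559: |R|=0.53472 <1
  x=-1.459: |R|=0.49891 <1
  x=-0.903: |R|=0.46393 <1
  x=-2.817: |R|=1.75397 >1
  x=-2.299: |R|=1.07943 >1
So |R|<1 on (-2.2222, 0).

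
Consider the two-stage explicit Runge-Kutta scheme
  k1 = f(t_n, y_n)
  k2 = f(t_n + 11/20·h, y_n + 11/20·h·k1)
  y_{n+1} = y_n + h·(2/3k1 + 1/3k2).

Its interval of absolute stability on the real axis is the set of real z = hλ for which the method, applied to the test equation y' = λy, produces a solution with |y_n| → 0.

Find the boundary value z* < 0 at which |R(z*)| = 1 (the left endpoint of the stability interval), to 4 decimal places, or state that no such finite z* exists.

z* = -5.4545.

Test eqn y'=λy, z=hλ:
  k1=λy_n ⇒ h·k1=z·y_n;  k2=λ(1+11/20z)y_n ⇒ h·k2=z(1+11/20z)y_n
  y_{n+1}/y_n = 1 + 2/3z + 1/3z(1+11/20z) = 1 + z + 11/60z²
  so R(z) = 1 + z + 11/60z².

Boundary: |R(x)|=1, x<0.
x=-1.8: |R|=0.2060
R=1: x+11/60x²=0 ⇒ x=−60/11=-5.4545; min R=1−1/(4·11/60)=-0.3636>−1
Confirm numerically:
  x=-5.294: |R|=0.84418 <1
  x=-2.915: |R|=0.35718 <1
  x=-2.481: |R|=0.35252 <1
  x=-5.839: |R|=1.41155 >1
  x=-5.582: |R|=1.13043 >1
Interval (-5.4545, 0).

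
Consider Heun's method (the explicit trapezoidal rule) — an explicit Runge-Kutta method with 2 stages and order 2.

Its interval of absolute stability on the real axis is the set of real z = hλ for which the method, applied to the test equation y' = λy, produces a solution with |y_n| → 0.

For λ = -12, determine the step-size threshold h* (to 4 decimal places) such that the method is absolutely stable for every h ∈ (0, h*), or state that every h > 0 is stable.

Set f=λy, z=hλ:
  order 2, 2-stage ⇒ R(z)=1+z+z^2/2
  (e.g. R(-0.67)=0.55445, |R|=0.55445)

Need |R(x)|<1, x<0.
x=-0.67: |R|=0.5544
|R(-1.83)|=0.8445 |R(-1.35)|=0.5613 |R(-0.63)|=0.5684
Bisect:
  x_lo=-2.5940 |R|=1.7704  x_hi=-0.3524 |R|=0.7097
  mid=-1.47316 |R|=0.61194 →hi
  mid=-2.03356 |R|=1.03412 →lo
  mid=-1.75336 |R|=0.78378 →hi
  mid=-1.89346 |R|=0.89914 →hi
  mid=-1.96351 |R|=0.96418 →hi
  mid=-1.99854 |R|=0.99854 →hi
  mid=-2.01605 |R|=1.01618 →lo
  mid=-2.00729 |R|=1.00732 →lo
  mid=-2.00291 |R|=1.00292 →lo
  ...
  [-2.00004,-1.99990] ⇒ x*=-2.0000
Interval (-2.0000, 0).

(-2.0000,0); λ=-12 ⇒ h* = 0.1667.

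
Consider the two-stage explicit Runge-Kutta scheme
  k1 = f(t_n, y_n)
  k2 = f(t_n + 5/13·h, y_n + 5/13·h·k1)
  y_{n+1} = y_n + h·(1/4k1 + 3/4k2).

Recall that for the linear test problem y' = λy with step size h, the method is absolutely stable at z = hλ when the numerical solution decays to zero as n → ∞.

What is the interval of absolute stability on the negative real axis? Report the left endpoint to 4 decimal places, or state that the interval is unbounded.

(-3.4667, 0).

On y'=λy, z=hλ:
  k1=λy_n ⇒ h·k1=z·y_n;  k2=λ(1+5/13z)y_n ⇒ h·k2=z(1+5/13z)y_n
  y_{n+1}/y_n = 1 + 1/4z + 3/4z(1+5/13z) = 1 + z + 15/52z²
  Hence R(z) = 1 + z + 15/52z².

Boundary: |R(x)|=1, x<0.
x=-1.24: |R|=0.2035
R=1: x+15/52x²=0 ⇒ x=−52/15=-3.4667; min R=1−1/(4·15/52)=0.1333>−1
Confirm numerically:
  x=-1.670: |R|=0.13449 <1
  x=-1.518: |R|=0.14671 <1
  x=-1.480: |R|=0.15185 <1
  x=-4.066: |R|=1.70295 >1
  x=-3.839: |R|=1.41232 >1
So |R|<1 on (-3.4667, 0).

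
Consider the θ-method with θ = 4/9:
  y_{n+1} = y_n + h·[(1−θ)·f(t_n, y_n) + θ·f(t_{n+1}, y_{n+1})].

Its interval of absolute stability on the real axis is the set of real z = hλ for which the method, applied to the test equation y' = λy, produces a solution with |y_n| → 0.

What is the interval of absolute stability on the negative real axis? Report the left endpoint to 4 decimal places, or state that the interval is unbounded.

On y'=λy, z=hλ:
  y_{n+1} = y_n + z·[5/9·y_n + 4/9·y_{n+1}] ⇒ (1 − 4/9z)y_{n+1} = (1 + 5/9z)y_n
  R(z) = (1 + 5/9z)/(1 − 4/9z).

Find x<0 with |R(x)|<1.
x=-1.74: |R|=0.0188
R=−1: 1+5/9x = −1+4/9x ⇒ -1/9x=2 ⇒ x=2/(-1/9)=-18.0000
Confirm numerically:
  x=-16.643: |R|=0.98204 <1
  x=-16.138: |R|=0.97468 <1
  x=-13.547: |R|=0.92953 <1
  x=-7.952: |R|=0.75377 <1
  x=-18.367: |R|=1.00445 >1
  x=-18.213: |R|=1.00260 >1
  x=-18.154: |R|=1.00189 >1
Interval (-18.0000, 0).

(-18.0000, 0).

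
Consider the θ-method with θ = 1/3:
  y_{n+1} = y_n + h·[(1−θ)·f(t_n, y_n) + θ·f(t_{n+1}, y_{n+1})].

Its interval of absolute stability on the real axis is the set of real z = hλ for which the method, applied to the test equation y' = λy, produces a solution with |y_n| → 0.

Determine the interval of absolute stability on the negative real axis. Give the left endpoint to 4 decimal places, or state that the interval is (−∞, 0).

Set f=λy, z=hλ:
  y_{n+1} = y_n + z·[2/3·y_n + 1/3·y_{n+1}] ⇒ (1 − 1/3z)y_{n+1} = (1 + 2/3z)y_n
  so R(z) = (1 + 2/3z)/(1 − 1/3z).

Boundary: |R(x)|=1, x<0.
x=-1.71: |R|=0.0892
R=−1: 1+2/3x = −1+1/3x ⇒ -1/3x=2 ⇒ x=2/(-1/3)=-6.0000
Confirm numerically:
  x=-4.773: |R|=0.84215 <1
  x=-4.155: |R|=0.74214 <1
  x=-3.303: |R|=0.57211 <1
  x=-6.575: |R|=1.06005 >1
  x=-6.153: |R|=1.01672 >1
So |R|<1 on (-6.0000, 0).

z∈(-6.0000,0).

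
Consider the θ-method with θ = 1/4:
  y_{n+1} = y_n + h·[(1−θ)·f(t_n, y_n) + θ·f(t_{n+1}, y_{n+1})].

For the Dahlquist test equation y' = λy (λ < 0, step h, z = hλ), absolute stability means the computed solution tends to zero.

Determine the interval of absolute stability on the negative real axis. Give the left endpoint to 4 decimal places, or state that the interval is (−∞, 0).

(-4.0000, 0).

On y'=λy, z=hλ:
  y_{n+1} = y_n + z·[3/4·y_n + 1/4·y_{n+1}] ⇒ (1 − 1/4z)y_{n+1} = (1 + 3/4z)y_n
  so R(z) = (1 + 3/4z)/(1 − 1/4z).

Need |R(x)|<1, x<0.
x=-1.13: |R|=0.1189
R=−1: 1+3/4x = −1+1/4x ⇒ -1/2x=2 ⇒ x=2/(-1/2)=-4.0000
Confirm numerically:
  x=-3.023: |R|=0.72177 <1
  x=-2.450: |R|=0.51938 <1
  x=-1.956: |R|=0.31363 <1
  x=-1.941: |R|=0.30685 <1
  x=-4.190: |R|=1.04640 >1
  x=-4.185: |R|=1.04520 >1
  x=-4.139: |R|=1.03416 >1
Interval (-4.0000, 0).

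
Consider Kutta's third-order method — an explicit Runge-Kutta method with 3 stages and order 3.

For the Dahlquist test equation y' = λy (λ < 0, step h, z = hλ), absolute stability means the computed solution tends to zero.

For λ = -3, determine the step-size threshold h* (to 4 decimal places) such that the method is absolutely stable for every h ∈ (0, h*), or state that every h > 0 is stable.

On y'=λy, z=hλ:
  order 3, 3-stage ⇒ R(z)=1+z+z^2/2+z^3/6
  (e.g. R(-0.52)=0.59177, |R|=0.59177)

Solve |R(x)|<1 on ℝ⁻.
x=-0.52: |R|=0.5918
|R(-2.44)|=0.8843 |R(-2.11)|=0.4496 |R(-1.25)|=0.2057
Bisect:
  x_lo=-2.9076 |R|=1.7773  x_hi=-0.2077 |R|=0.8124
  mid=-1.55763 |R|=0.02562 →hi
  mid=-2.23259 |R|=0.59507 →hi
  mid=-2.57007 |R|=1.09678 →lo
  mid=-2.40133 |R|=0.82597 →hi
  mid=-2.48570 |R|=0.95609 →hi
  mid=-2.52789 |R|=1.02507 →lo
  mid=-2.50680 |R|=0.99024 →hi
  mid=-2.51734 |R|=1.00757 →lo
  ...
  [-2.51289,-2.51273] ⇒ x*=-2.5127
Stable set (-2.5127, 0).

(-2.5127,0); λ=-3 ⇒ h* = 0.8376.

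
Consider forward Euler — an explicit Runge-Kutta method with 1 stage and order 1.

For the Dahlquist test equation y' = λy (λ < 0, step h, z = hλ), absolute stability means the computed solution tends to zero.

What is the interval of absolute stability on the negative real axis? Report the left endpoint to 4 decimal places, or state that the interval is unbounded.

(-2.0000, 0).

On y'=λy, z=hλ:
  order 1, 1-stage ⇒ R(z)=1+z
  (e.g. R(-0.93)=0.07000, |R|=0.07000)

Need |R(x)|<1, x<0.
x=-0.93: |R|=0.0700
|R(-2.06)|=1.0600 |R(-1.39)|=0.3900 |R(-0.9)|=0.1000
Bisect:
  x_lo=-2.4378 |R|=1.4378  x_hi=-0.2598 |R|=0.7402
  mid=-1.34880 |R|=0.34880 →hi
  mid=-1.89331 |R|=0.89331 →hi
  mid=-2.16556 |R|=1.16556 →lo
  mid=-2.02943 |R|=1.02943 →lo
  mid=-1.96137 |R|=0.96137 →hi
  mid=-1.99540 |R|=0.99540 →hi
  mid=-2.01242 |R|=1.01242 →lo
  mid=-2.00391 |R|=1.00391 →lo
  mid=-1.99966 |R|=0.99966 →hi
  ...
  [-2.00005,-1.99992] ⇒ x*=-2.0000
So |R|<1 on (-2.0000, 0).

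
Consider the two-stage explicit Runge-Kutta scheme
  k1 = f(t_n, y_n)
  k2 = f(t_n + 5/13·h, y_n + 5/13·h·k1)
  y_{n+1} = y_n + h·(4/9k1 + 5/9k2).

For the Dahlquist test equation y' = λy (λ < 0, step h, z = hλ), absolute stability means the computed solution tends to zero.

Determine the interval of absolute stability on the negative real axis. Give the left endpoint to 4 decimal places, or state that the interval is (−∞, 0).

(-4.6800, 0).

Test eqn y'=λy, z=hλ:
  k1=λy_n ⇒ h·k1=z·y_n;  k2=λ(1+5/13z)y_n ⇒ h·k2=z(1+5/13z)y_n
  y_{n+1}/y_n = 1 + 4/9z + 5/9z(1+5/13z) = 1 + z + 25/117z²
  ⇒ R(z) = 1 + z + 25/117z².

Solve |R(x)|<1 on ℝ⁻.
x=-1.01: |R|=0.2080
R=1: x+25/117x²=0 ⇒ x=−117/25=-4.6800; min R=1−1/(4·25/117)=-0.1700>−1
Confirm numerically:
  x=-4.614: |R|=0.93493 <1
  x=-4.417: |R|=0.75178 <1
  x=-2.735: |R|=0.13666 <1
  x=-5.012: |R|=1.35555 >1
  x=-5.003: |R|=1.34529 >1
  x=-4.992: |R|=1.33280 >1
Interval (-4.6800, 0).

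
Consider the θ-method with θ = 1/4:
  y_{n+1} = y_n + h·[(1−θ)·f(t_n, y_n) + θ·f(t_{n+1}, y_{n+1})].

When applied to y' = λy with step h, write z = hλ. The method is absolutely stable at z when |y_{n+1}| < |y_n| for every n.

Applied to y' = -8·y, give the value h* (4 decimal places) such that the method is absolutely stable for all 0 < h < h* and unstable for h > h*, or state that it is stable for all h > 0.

With y'=λy (z=hλ):
  y_{n+1} = y_n + z·[3/4·y_n + 1/4·y_{n+1}] ⇒ (1 − 1/4z)y_{n+1} = (1 + 3/4z)y_n
  R(z) = (1 + 3/4z)/(1 − 1/4z).

Find x<0 with |R(x)|<1.
x=-1.42: |R|=0.0480
R=−1: 1+3/4x = −1+1/4x ⇒ -1/2x=2 ⇒ x=2/(-1/2)=-4.0000
Confirm numerically:
  x=-3.976: |R|=0.99398 <1
  x=-3.904: |R|=0.97571 <1
  x=-2.672: |R|=0.60192 <1
  x=-1.857: |R|=0.26823 <1
  x=-4.322: |R|=1.07739 >1
  x=-4.284: |R|=1.06857 >1
Interval (-4.0000, 0).

(-4.0000,0); λ=-8 ⇒ h* = (4)/8 = 0.5000.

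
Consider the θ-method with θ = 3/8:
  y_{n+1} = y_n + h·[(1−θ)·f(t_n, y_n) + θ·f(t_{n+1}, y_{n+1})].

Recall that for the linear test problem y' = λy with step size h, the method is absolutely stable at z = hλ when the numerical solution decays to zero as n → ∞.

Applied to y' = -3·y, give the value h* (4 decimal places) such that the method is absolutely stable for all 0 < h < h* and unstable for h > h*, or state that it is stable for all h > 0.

Test eqn y'=λy, z=hλ:
  y_{n+1} = y_n + z·[5/8·y_n + 3/8·y_{n+1}] ⇒ (1 − 3/8z)y_{n+1} = (1 + 5/8z)y_n
  so R(z) = (1 + 5/8z)/(1 − 3/8z).

Solve |R(x)|<1 on ℝ⁻.
x=-0.59: |R|=0.5169
R=−1: 1+5/8x = −1+3/8x ⇒ -1/4x=2 ⇒ x=2/(-1/4)=-8.0000
Confirm numerically:
  x=-7.587: |R|=0.97315 <1
  x=-7.160: |R|=0.94301 <1
  x=-6.432: |R|=0.88511 <1
  x=-8.356: |R|=1.02153 >1
  x=-8.276: |R|=1.01681 >1
Stable set (-8.0000, 0).

(-8.0000,0); λ=-3 ⇒ h* = (8)/3 = 2.6667.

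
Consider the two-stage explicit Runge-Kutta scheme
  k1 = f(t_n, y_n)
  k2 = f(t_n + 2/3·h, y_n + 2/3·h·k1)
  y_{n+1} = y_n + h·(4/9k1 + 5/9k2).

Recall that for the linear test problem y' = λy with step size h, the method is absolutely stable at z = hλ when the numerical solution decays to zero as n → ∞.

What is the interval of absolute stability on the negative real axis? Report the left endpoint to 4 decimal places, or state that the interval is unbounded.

Test eqn y'=λy, z=hλ:
  k1=λy_n ⇒ h·k1=z·y_n;  k2=λ(1+2/3z)y_n ⇒ h·k2=z(1+2/3z)y_n
  y_{n+1}/y_n = 1 + 4/9z + 5/9z(1+2/3z) = 1 + z + 10/27z²
  so R(z) = 1 + z + 10/27z².

Need |R(x)|<1, x<0.
x=-0.74: |R|=0.4628
R=1: x+10/27x²=0 ⇒ x=−27/10=-2.7000; min R=1−1/(4·10/27)=0.3250>−1
Confirm numerically:
  x=-2.461: |R|=0.78216 <1
  x=-2.068: |R|=0.51593 <1
  x=-1.870: |R|=0.42515 <1
  x=-1.242: |R|=0.32932 <1
  x=-3.101: |R|=1.46056 >1
  x=-2.885: |R|=1.19768 >1
  x=-2.848: |R|=1.15611 >1
Stable set (-2.7000, 0).

z∈(-2.7000,0).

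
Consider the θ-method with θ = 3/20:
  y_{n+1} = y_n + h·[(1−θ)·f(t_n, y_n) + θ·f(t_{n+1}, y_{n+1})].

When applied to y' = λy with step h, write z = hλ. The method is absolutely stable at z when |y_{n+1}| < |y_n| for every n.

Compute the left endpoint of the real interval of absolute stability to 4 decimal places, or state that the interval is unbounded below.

Test eqn y'=λy, z=hλ:
  y_{n+1} = y_n + z·[17/20·y_n + 3/20·y_{n+1}] ⇒ (1 − 3/20z)y_{n+1} = (1 + 17/20z)y_n
  Hence R(z) = (1 + 17/20z)/(1 − 3/20z).

Solve |R(x)|<1 on ℝ⁻.
x=-0.97: |R|=0.1532
R=−1: 1+17/20x = −1+3/20x ⇒ -7/10x=2 ⇒ x=2/(-7/10)=-2.8571
Confirm numerically:
  x=-1.728: |R|=0.37230 <1
  x=-1.514: |R|=0.23380 <1
  x=-1.396: |R|=0.15429 <1
  x=-1.149: |R|=0.01992 <1
  x=-3.402: |R|=1.25253 >1
  x=-3.196: |R|=1.16034 >1
Stable set (-2.8571, 0).

left endpoint -2.8571.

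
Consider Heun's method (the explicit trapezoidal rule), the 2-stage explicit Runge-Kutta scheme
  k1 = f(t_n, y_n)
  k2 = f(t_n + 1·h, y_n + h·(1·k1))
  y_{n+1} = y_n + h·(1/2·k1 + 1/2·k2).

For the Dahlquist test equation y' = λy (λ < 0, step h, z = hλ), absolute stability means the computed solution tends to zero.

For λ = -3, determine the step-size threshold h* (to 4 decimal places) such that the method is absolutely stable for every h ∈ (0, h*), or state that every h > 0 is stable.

(-2.0000,0); λ=-3 ⇒ h* = 0.6667.

Test eqn y'=λy, z=hλ:
  order 2, 2-stage ⇒ R(z)=1+z+z^2/2
  (e.g. R(-0.84)=0.51280, |R|=0.51280)

Boundary: |R(x)|=1, x<0.
x=-0.84: |R|=0.5128
|R(-2.35)|=1.4113 |R(-2.03)|=1.0304
Bisect:
  x_lo=-2.7038 |R|=1.9515  x_hi=-0.3913 |R|=0.6852
  mid=-1.54757 |R|=0.64992 →hi
  mid=-2.12570 |R|=1.13359 →lo
  mid=-1.83663 |R|=0.84998 →hi
  mid=-1.98116 |R|=0.98134 →hi
  mid=-2.05343 |R|=1.05486 →lo
  mid=-2.01730 |R|=1.01745 →lo
  mid=-1.99923 |R|=0.99923 →hi
  mid=-2.00826 |R|=1.00830 →lo
  mid=-2.00375 |R|=1.00375 →lo
  mid=-2.00149 |R|=1.00149 →lo
  ...
  [-2.00008,-1.99994] ⇒ x*=-2.0000
So |R|<1 on (-2.0000, 0).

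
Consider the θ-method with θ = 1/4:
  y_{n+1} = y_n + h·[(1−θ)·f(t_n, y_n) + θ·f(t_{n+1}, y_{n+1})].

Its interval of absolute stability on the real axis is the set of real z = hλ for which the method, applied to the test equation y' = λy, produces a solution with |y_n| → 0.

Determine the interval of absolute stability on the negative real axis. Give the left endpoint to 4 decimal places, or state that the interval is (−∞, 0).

(-4.0000, 0).

Set f=λy, z=hλ:
  y_{n+1} = y_n + z·[3/4·y_n + 1/4·y_{n+1}] ⇒ (1 − 1/4z)y_{n+1} = (1 + 3/4z)y_n
  Hence R(z) = (1 + 3/4z)/(1 − 1/4z).

Solve |R(x)|<1 on ℝ⁻.
x=-0.45: |R|=0.5955
R=−1: 1+3/4x = −1+1/4x ⇒ -1/2x=2 ⇒ x=2/(-1/2)=-4.0000
Confirm numerically:
  x=-3.951: |R|=0.98767 <1
  x=-3.177: |R|=0.77066 <1
  x=-2.105: |R|=0.37920 <1
  x=-4.280: |R|=1.06763 >1
  x=-4.070: |R|=1.01735 >1
Interval (-4.0000, 0).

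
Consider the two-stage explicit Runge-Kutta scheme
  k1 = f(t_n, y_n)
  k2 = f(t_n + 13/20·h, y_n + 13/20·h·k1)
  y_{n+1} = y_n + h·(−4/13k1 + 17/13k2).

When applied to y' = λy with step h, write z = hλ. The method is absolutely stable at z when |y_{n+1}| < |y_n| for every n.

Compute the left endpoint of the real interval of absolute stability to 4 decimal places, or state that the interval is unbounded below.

With y'=λy (z=hλ):
  k1=λy_n ⇒ h·k1=z·y_n;  k2=λ(1+13/20z)y_n ⇒ h·k2=z(1+13/20z)y_n
  y_{n+1}/y_n = 1 − 4/13z + 17/13z(1+13/20z) = 1 + z + 17/20z²
  R(z) = 1 + z + 17/20z².

Find x<0 with |R(x)|<1.
x=-0.8: |R|=0.7440
R=1: x+17/20x²=0 ⇒ x=−20/17=-1.1765; min R=1−1/(4·17/20)=0.7059>−1
Confirm numerically:
  x=-1.103: |R|=0.93112 <1
  x=-0.767: |R|=0.73305 <1
  x=-0.492: |R|=0.71375 <1
  x=-1.716: |R|=1.78696 >1
  x=-1.508: |R|=1.42495 >1
Stable set (-1.1765, 0).

left endpoint -1.1765.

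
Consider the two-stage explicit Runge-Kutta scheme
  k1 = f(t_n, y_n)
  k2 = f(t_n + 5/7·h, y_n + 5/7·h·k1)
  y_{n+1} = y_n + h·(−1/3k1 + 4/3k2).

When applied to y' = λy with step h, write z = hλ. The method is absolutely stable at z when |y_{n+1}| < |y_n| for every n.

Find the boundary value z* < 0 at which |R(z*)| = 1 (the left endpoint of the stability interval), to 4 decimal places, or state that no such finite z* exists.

Set f=λy, z=hλ:
  k1=λy_n ⇒ h·k1=z·y_n;  k2=λ(1+5/7z)y_n ⇒ h·k2=z(1+5/7z)y_n
  y_{n+1}/y_n = 1 − 1/3z + 4/3z(1+5/7z) = 1 + z + 20/21z²
  Hence R(z) = 1 + z + 20/21z².

Solve |R(x)|<1 on ℝ⁻.
x=-0.33: |R|=0.7737
R=1: x+20/21x²=0 ⇒ x=−21/20=-1.0500; min R=1−1/(4·20/21)=0.7375>−1
Confirm numerically:
  x=-0.999: |R|=0.95148 <1
  x=-0.870: |R|=0.85086 <1
  x=-0.805: |R|=0.81217 <1
  x=-1.637: |R|=1.91516 >1
  x=-1.556: |R|=1.74984 >1
So |R|<1 on (-1.0500, 0).

z* = -1.0500.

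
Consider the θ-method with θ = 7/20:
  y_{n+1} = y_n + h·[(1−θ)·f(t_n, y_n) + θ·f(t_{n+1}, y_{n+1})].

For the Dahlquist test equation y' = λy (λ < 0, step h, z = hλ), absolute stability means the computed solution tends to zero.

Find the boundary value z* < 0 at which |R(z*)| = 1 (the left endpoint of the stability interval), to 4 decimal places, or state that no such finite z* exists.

left endpoint -6.6667.

On y'=λy, z=hλ:
  y_{n+1} = y_n + z·[13/20·y_n + 7/20·y_{n+1}] ⇒ (1 − 7/20z)y_{n+1} = (1 + 13/20z)y_n
  so R(z) = (1 + 13/20z)/(1 − 7/20z).

Find x<0 with |R(x)|<1.
x=-1.65: |R|=0.0460
R=−1: 1+13/20x = −1+7/20x ⇒ -3/10x=2 ⇒ x=2/(-3/10)=-6.6667
Confirm numerically:
  x=-4.881: |R|=0.80220 <1
  x=-3.954: |R|=0.65863 <1
  x=-3.869: |R|=0.64348 <1
  x=-3.038: |R|=0.47240 <1
  x=-7.042: |R|=1.03250 >1
  x=-6.969: |R|=1.02637 >1
Stable set (-6.6667, 0).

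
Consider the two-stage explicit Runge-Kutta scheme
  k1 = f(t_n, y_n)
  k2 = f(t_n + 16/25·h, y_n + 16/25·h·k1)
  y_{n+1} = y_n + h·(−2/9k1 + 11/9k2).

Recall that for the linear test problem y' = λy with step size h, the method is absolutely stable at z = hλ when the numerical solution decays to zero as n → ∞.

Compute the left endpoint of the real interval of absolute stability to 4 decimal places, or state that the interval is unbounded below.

Test eqn y'=λy, z=hλ:
  k1=λy_n ⇒ h·k1=z·y_n;  k2=λ(1+16/25z)y_n ⇒ h·k2=z(1+16/25z)y_n
  y_{n+1}/y_n = 1 − 2/9z + 11/9z(1+16/25z) = 1 + z + 176/225z²
  R(z) = 1 + z + 176/225z².

Solve |R(x)|<1 on ℝ⁻.
x=-1.61: |R|=1.4176
R=1: x+176/225x²=0 ⇒ x=−225/176=-1.2784; min R=1−1/(4·176/225)=0.6804>−1
Confirm numerically:
  x=-1.216: |R|=0.94064 <1
  x=-1.182: |R|=0.91086 <1
  x=-0.725: |R|=0.68616 <1
  x=-1.691: |R|=1.54575 >1
  x=-1.645: |R|=1.47171 >1
  x=-1.492: |R|=1.24928 >1
Interval (-1.2784, 0).

z* = -1.2784.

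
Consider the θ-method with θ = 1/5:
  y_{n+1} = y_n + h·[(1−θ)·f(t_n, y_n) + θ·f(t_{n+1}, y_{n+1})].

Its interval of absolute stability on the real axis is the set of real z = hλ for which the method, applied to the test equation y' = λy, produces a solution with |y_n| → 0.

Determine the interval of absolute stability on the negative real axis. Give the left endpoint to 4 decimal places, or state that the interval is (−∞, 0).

z∈(-3.3333,0).

With y'=λy (z=hλ):
  y_{n+1} = y_n + z·[4/5·y_n + 1/5·y_{n+1}] ⇒ (1 − 1/5z)y_{n+1} = (1 + 4/5z)y_n
  so R(z) = (1 + 4/5z)/(1 − 1/5z).

Solve |R(x)|<1 on ℝ⁻.
x=-1.5: |R|=0.1538
R=−1: 1+4/5x = −1+1/5x ⇒ -3/5x=2 ⇒ x=2/(-3/5)=-3.3333
Confirm numerically:
  x=-2.451: |R|=0.64475 <1
  x=-2.168: |R|=0.51228 <1
  x=-1.540: |R|=0.17737 <1
  x=-1.361: |R|=0.06980 <1
  x=-3.836: |R|=1.17067 >1
  x=-3.703: |R|=1.12743 >1
Stable set (-3.3333, 0).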